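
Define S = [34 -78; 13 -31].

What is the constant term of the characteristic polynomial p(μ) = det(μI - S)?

-40

p(0) = det(0·I − S) = det(−S) = (−1)^2·det(S).
det(S) = -40, so p(0) = -40.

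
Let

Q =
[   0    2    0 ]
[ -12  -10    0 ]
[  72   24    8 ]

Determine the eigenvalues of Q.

Compute the characteristic polynomial p(r) = det(rI - Q).
Expanding the 3×3 determinant: p(r) = r^3 + 2r^2 - 56r - 192.
Rational-root test: r = -6 gives p(-6) = 0.
Factor out (r + 6): p(r) = (r + 6)·(r^2 - 4r - 32).
The quadratic factors as (r + 4)·(r - 8).
Eigenvalues: -6, -4, 8.

-6, -4, 8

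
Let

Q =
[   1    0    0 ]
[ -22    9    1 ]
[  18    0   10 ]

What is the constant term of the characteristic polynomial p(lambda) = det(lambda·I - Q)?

p(0) = det(0·I − Q) = det(−Q) = (−1)^3·det(Q).
det(Q) = 90, so p(0) = -90.

-90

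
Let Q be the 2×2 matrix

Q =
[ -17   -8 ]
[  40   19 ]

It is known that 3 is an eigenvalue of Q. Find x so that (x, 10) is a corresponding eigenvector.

We need (Q - 3I)v = 0.
Q - 3I = [[-20, -8], [40, 16]].
Row 1: (-20)·x + (-8)·10 = 0
Row 2: (40)·x + (16)·10 = 0
Solving gives x = -4.
Check: Q·(-4, 10) = (-12, 30) = 3·(-4, 10).

-4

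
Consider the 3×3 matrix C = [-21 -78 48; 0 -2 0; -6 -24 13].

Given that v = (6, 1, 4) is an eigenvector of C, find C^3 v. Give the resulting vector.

First find the eigenvalue: Cv = (-12, -2, -8) = -2·(6, 1, 4), so λ = -2.
Then C^3 v = λ^3·v = (-2)^3·(6, 1, 4) = -8·(6, 1, 4) = (-48, -8, -32).

(-48, -8, -32)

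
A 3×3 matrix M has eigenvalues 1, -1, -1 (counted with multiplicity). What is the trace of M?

trace(M) is the sum of the eigenvalues: (1) + (-1) + (-1) = -1.

-1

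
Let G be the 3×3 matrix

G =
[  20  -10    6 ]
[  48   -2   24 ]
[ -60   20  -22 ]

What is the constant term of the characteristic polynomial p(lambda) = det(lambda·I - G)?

-160

p(0) = det(0·I − G) = det(−G) = (−1)^3·det(G).
det(G) = 160, so p(0) = -160.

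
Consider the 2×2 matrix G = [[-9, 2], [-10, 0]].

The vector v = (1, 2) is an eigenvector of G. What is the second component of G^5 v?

-6250

First find the eigenvalue: Gv = (-5, -10) = -5·(1, 2), so λ = -5.
Then G^5 v = λ^5·v = (-5)^5·(1, 2) = -3125·(1, 2) = (-3125, -6250).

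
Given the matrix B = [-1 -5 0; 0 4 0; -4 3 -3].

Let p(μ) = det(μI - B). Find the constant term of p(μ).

p(μ) = μ^3 - 13μ - 12.
The constant term is -12.

-12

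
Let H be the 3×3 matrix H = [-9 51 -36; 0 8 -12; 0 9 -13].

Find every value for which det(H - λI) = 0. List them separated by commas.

Compute the characteristic polynomial p(λ) = det(λI - H).
Expanding the 3×3 determinant: p(λ) = λ^3 + 14λ^2 + 49λ + 36.
Since p(-4) = 0, λ = -4 is a root.
Factor out (λ + 4): p(λ) = (λ + 4)·(λ^2 + 10λ + 9).
The quadratic factors as (λ + 9)·(λ + 1).
Eigenvalues: -9, -4, -1.

-9, -4, -1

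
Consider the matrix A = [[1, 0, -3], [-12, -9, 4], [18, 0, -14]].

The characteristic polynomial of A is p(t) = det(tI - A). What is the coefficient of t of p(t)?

157

p(t) = t^3 + 22t^2 + 157t + 360.
The coefficient of t is 157.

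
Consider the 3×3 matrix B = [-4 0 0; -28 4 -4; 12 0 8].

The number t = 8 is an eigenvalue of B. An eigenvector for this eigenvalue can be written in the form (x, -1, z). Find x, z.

0, 1

We need (B - 8I)v = 0.
B - 8I = [[-12, 0, 0], [-28, -4, -4], [12, 0, 0]].
Row 1: (-12)·x + (0)·-1 + (0)·z = 0
Row 2: (-28)·x + (-4)·-1 + (-4)·z = 0
Row 3: (12)·x + (0)·-1 + (0)·z = 0
Solving gives x = 0, z = 1.
Check: B·(0, -1, 1) = (0, -8, 8) = 8·(0, -1, 1).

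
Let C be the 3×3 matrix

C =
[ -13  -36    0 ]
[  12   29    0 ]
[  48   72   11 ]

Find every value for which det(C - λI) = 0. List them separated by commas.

The characteristic polynomial is p(λ) = det(λI - C).
Cofactor expansion gives p(λ) = λ^3 - 27λ^2 + 231λ - 605.
Try λ = 5: p(5) = 0, so 5 is a root.
Factor out (λ - 5): p(λ) = (λ - 5)·(λ^2 - 22λ + 121).
The quadratic factor is (λ - 11)^2.
Eigenvalues: 5, 11, 11.

5, 11, 11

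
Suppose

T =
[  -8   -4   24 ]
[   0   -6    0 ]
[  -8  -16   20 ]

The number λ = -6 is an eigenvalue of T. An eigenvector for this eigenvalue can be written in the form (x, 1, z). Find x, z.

-2, 0

We need (T + 6I)v = 0.
T + 6I = [[-2, -4, 24], [0, 0, 0], [-8, -16, 26]].
Row 1: (-2)·x + (-4)·1 + (24)·z = 0
Row 2: (0)·x + (0)·1 + (0)·z = 0
Row 3: (-8)·x + (-16)·1 + (26)·z = 0
Solving gives x = -2, z = 0.
Check: T·(-2, 1, 0) = (12, -6, 0) = -6·(-2, 1, 0).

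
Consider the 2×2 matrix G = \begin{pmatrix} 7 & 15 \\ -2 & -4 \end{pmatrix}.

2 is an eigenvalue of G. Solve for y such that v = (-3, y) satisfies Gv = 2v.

1

We need (G - 2I)v = 0.
G - 2I = [[5, 15], [-2, -6]].
Row 1: (5)·-3 + (15)·y = 0
Row 2: (-2)·-3 + (-6)·y = 0
Solving gives y = 1.
Check: G·(-3, 1) = (-6, 2) = 2·(-3, 1).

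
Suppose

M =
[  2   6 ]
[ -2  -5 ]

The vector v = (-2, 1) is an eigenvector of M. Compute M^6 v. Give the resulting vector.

First find the eigenvalue: Mv = (2, -1) = -1·(-2, 1), so λ = -1.
Then M^6 v = λ^6·v = (-1)^6·(-2, 1) = 1·(-2, 1) = (-2, 1).

(-2, 1)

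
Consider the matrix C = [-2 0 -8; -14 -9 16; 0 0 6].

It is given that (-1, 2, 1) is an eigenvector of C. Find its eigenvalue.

Compute Cv: C·(-1, 2, 1) = (-6, 12, 6).
Since Cv = λv, compare component 1: -6 = λ·-1, so λ = 6.

6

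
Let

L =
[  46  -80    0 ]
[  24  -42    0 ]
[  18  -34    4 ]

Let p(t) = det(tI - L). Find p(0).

48

p(0) = det(0·I − L) = det(−L) = (−1)^3·det(L).
det(L) = -48, so p(0) = 48.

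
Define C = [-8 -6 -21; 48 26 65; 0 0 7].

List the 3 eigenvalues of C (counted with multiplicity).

7, 8, 10

Compute the characteristic polynomial p(λ) = det(λI - C).
Cofactor expansion gives p(λ) = λ^3 - 25λ^2 + 206λ - 560.
Try λ = 7: p(7) = 0, so 7 is a root.
Factor out (λ - 7): p(λ) = (λ - 7)·(λ^2 - 18λ + 80).
The quadratic factors as (λ - 8)·(λ - 10).
Eigenvalues: 7, 8, 10.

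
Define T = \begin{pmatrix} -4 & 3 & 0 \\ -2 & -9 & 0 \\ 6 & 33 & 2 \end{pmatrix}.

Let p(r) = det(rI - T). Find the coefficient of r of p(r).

16

p(r) = r^3 + 11r^2 + 16r - 84.
The coefficient of r is 16.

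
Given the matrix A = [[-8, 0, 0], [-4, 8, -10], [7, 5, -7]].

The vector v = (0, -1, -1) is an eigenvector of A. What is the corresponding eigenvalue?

Compute Av: A·(0, -1, -1) = (0, 2, 2).
Since Av = λv, compare component 2: 2 = λ·-1, so λ = -2.

-2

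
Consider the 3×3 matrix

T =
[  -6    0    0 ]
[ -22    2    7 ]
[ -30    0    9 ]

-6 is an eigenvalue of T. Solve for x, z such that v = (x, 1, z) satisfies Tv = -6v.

We need (T + 6I)v = 0.
T + 6I = [[0, 0, 0], [-22, 8, 7], [-30, 0, 15]].
Row 1: (0)·x + (0)·1 + (0)·z = 0
Row 2: (-22)·x + (8)·1 + (7)·z = 0
Row 3: (-30)·x + (0)·1 + (15)·z = 0
Solving gives x = 1, z = 2.
Check: T·(1, 1, 2) = (-6, -6, -12) = -6·(1, 1, 2).

1, 2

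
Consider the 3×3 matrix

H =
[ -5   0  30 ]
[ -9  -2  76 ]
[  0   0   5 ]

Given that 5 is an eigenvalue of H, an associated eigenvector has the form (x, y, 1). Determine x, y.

We need (H - 5I)v = 0.
H - 5I = [[-10, 0, 30], [-9, -7, 76], [0, 0, 0]].
Row 1: (-10)·x + (0)·y + (30)·1 = 0
Row 2: (-9)·x + (-7)·y + (76)·1 = 0
Row 3: (0)·x + (0)·y + (0)·1 = 0
Solving gives x = 3, y = 7.
Check: H·(3, 7, 1) = (15, 35, 5) = 5·(3, 7, 1).

3, 7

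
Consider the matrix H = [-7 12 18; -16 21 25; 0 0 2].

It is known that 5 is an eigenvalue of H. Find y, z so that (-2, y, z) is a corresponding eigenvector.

-2, 0

We need (H - 5I)v = 0.
H - 5I = [[-12, 12, 18], [-16, 16, 25], [0, 0, -3]].
Row 1: (-12)·-2 + (12)·y + (18)·z = 0
Row 2: (-16)·-2 + (16)·y + (25)·z = 0
Row 3: (0)·-2 + (0)·y + (-3)·z = 0
Solving gives y = -2, z = 0.
Check: H·(-2, -2, 0) = (-10, -10, 0) = 5·(-2, -2, 0).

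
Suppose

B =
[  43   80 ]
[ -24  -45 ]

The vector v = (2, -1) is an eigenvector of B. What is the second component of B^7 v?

First find the eigenvalue: Bv = (6, -3) = 3·(2, -1), so λ = 3.
Then B^7 v = λ^7·v = 3^7·(2, -1) = 2187·(2, -1) = (4374, -2187).

-2187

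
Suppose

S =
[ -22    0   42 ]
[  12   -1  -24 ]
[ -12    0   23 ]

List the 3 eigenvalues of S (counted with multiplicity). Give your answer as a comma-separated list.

The characteristic polynomial is p(t) = det(tI - S).
Cofactor expansion gives p(t) = t^3 - 3t - 2.
Since p(2) = 0, t = 2 is a root.
Dividing by (t - 2) leaves t^2 + 2t + 1.
The quadratic factor is (t + 1)^2.
Eigenvalues: -1, -1, 2.

-1, -1, 2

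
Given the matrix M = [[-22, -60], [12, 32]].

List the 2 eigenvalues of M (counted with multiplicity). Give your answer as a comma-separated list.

2, 8

det(M - sI) = (-22 - s)(32 - s) - (-60)·(12) = s^2 - 10s + 16.
This factors as (s - 2)·(s - 8) = 0.
Eigenvalues: 2, 8.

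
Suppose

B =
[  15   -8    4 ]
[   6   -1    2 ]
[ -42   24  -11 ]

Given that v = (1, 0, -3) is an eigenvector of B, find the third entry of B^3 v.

First find the eigenvalue: Bv = (3, 0, -9) = 3·(1, 0, -3), so λ = 3.
Then B^3 v = λ^3·v = 3^3·(1, 0, -3) = 27·(1, 0, -3) = (27, 0, -81).

-81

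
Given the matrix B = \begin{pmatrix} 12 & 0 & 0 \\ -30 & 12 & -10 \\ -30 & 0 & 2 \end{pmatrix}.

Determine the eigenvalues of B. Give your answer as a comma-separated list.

Compute the characteristic polynomial p(λ) = det(λI - B).
Expanding the 3×3 determinant: p(λ) = λ^3 - 26λ^2 + 192λ - 288.
Rational-root test: λ = 2 gives p(2) = 0.
Dividing by (λ - 2) leaves λ^2 - 24λ + 144.
The quadratic factor is (λ - 12)^2.
Eigenvalues: 2, 12, 12.

2, 12, 12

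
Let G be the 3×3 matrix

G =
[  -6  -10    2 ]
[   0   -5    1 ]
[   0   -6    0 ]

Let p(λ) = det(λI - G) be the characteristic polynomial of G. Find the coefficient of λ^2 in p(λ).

The coefficient of λ^2 of det(λI - G) is −trace(G).
trace(G) = (-6) + (-5) + (0) = -11, so the coefficient is 11.

11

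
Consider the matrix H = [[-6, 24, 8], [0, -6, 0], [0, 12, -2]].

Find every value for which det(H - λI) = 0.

-6, -6, -2

The characteristic polynomial is p(s) = det(sI - H).
Cofactor expansion gives p(s) = s^3 + 14s^2 + 60s + 72.
Since p(-2) = 0, s = -2 is a root.
Factor out (s + 2): p(s) = (s + 2)·(s^2 + 12s + 36).
The quadratic factor is (s + 6)^2.
Eigenvalues: -6, -6, -2.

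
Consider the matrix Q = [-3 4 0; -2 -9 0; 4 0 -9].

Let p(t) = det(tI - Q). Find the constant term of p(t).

315

p(t) = t^3 + 21t^2 + 143t + 315.
The constant term is 315.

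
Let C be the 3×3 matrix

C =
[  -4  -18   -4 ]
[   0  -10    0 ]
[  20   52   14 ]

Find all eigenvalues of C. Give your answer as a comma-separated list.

The characteristic polynomial is p(μ) = det(μI - C).
Expanding the 3×3 determinant: p(μ) = μ^3 - 76μ + 240.
Since p(4) = 0, μ = 4 is a root.
Factor out (μ - 4): p(μ) = (μ - 4)·(μ^2 + 4μ - 60).
The quadratic factors as (μ + 10)·(μ - 6).
Eigenvalues: -10, 4, 6.

-10, 4, 6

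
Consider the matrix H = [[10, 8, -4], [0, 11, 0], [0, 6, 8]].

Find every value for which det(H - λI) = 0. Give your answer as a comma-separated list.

8, 10, 11

The characteristic polynomial is p(r) = det(rI - H).
Expanding the 3×3 determinant: p(r) = r^3 - 29r^2 + 278r - 880.
Try r = 8: p(8) = 0, so 8 is a root.
Dividing by (r - 8) leaves r^2 - 21r + 110.
The quadratic factors as (r - 10)·(r - 11).
Eigenvalues: 8, 10, 11.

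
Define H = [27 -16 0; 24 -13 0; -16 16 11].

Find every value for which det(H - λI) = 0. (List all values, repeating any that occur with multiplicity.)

Compute the characteristic polynomial p(s) = det(sI - H).
Cofactor expansion gives p(s) = s^3 - 25s^2 + 187s - 363.
Rational-root test: s = 3 gives p(3) = 0.
Dividing by (s - 3) leaves s^2 - 22s + 121.
The quadratic factor is (s - 11)^2.
Eigenvalues: 3, 11, 11.

3, 11, 11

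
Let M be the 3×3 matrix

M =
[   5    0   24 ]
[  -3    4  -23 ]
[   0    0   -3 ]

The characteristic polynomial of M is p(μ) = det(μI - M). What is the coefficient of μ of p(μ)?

p(μ) = μ^3 - 6μ^2 - 7μ + 60.
The coefficient of μ is -7.

-7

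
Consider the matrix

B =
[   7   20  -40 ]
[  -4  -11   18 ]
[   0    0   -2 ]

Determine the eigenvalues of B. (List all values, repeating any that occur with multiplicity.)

The characteristic polynomial is p(λ) = det(λI - B).
Cofactor expansion gives p(λ) = λ^3 + 6λ^2 + 11λ + 6.
Rational-root test: λ = -2 gives p(-2) = 0.
Dividing by (λ + 2) leaves λ^2 + 4λ + 3.
The quadratic factors as (λ + 3)·(λ + 1).
Eigenvalues: -3, -2, -1.

-3, -2, -1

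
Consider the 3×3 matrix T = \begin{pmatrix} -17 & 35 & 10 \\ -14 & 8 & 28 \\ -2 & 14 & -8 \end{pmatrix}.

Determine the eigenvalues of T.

Compute the characteristic polynomial p(lambda) = det(lambda·I - T).
Expanding the 3×3 determinant: p(lambda) = lambda^3 + 17·lambda^2 + 54·lambda - 72.
Try lambda = 1: p(1) = 0, so 1 is a root.
Factor out (lambda - 1): p(lambda) = (lambda - 1)·(lambda^2 + 18·lambda + 72).
The quadratic factors as (lambda + 12)·(lambda + 6).
Eigenvalues: -12, -6, 1.

-12, -6, 1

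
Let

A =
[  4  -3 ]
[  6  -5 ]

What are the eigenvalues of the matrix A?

-2, 1

det(A - tI) = (4 - t)(-5 - t) - (-3)·(6) = t^2 + t - 2.
This factors as (t + 2)·(t - 1) = 0.
Eigenvalues: -2, 1.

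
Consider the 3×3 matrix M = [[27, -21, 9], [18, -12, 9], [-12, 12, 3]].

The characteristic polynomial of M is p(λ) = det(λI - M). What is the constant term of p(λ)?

p(λ) = λ^3 - 18λ^2 + 99λ - 162.
The constant term is -162.

-162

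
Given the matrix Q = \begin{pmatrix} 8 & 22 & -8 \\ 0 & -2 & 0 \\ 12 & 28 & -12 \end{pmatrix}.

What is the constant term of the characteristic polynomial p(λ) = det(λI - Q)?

0

p(0) = det(0·I − Q) = det(−Q) = (−1)^3·det(Q).
det(Q) = 0, so p(0) = 0.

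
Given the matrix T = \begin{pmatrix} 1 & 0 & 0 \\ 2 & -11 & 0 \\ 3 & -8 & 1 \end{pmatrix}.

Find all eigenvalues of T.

T is lower triangular, so its eigenvalues are the diagonal entries.
Diagonal: 1, -11, 1.

-11, 1, 1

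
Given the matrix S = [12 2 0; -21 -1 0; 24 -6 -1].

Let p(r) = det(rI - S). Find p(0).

30

p(0) = det(0·I − S) = det(−S) = (−1)^3·det(S).
det(S) = -30, so p(0) = 30.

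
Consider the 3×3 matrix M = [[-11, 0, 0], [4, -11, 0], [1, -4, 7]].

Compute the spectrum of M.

-11, -11, 7

M is lower triangular, so its eigenvalues are the diagonal entries.
Diagonal: -11, -11, 7.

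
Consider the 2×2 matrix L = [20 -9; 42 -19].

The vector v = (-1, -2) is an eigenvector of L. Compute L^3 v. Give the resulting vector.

First find the eigenvalue: Lv = (-2, -4) = 2·(-1, -2), so λ = 2.
Then L^3 v = λ^3·v = 2^3·(-1, -2) = 8·(-1, -2) = (-8, -16).

(-8, -16)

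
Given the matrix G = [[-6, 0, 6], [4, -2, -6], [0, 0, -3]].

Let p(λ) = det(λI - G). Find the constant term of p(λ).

p(λ) = λ^3 + 11λ^2 + 36λ + 36.
The constant term is 36.

36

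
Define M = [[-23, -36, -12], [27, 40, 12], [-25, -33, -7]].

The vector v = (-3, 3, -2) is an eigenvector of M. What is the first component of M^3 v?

First find the eigenvalue: Mv = (-15, 15, -10) = 5·(-3, 3, -2), so λ = 5.
Then M^3 v = λ^3·v = 5^3·(-3, 3, -2) = 125·(-3, 3, -2) = (-375, 375, -250).

-375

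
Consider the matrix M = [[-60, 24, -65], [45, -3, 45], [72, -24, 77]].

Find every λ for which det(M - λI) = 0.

The characteristic polynomial is p(s) = det(sI - M).
Expanding along the first row, p(s) = s^3 - 14s^2 + 9s + 180.
Try s = -3: p(-3) = 0, so -3 is a root.
Factor out (s + 3): p(s) = (s + 3)·(s^2 - 17s + 60).
The quadratic factors as (s - 5)·(s - 12).
Eigenvalues: -3, 5, 12.

-3, 5, 12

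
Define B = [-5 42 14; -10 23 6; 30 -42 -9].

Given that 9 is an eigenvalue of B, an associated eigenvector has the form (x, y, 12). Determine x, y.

We need (B - 9I)v = 0.
B - 9I = [[-14, 42, 14], [-10, 14, 6], [30, -42, -18]].
Row 1: (-14)·x + (42)·y + (14)·12 = 0
Row 2: (-10)·x + (14)·y + (6)·12 = 0
Row 3: (30)·x + (-42)·y + (-18)·12 = 0
Solving gives x = 3, y = -3.
Check: B·(3, -3, 12) = (27, -27, 108) = 9·(3, -3, 12).

3, -3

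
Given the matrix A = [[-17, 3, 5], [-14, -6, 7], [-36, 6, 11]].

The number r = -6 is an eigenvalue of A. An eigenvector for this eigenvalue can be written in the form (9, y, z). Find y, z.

We need (A + 6I)v = 0.
A + 6I = [[-11, 3, 5], [-14, 0, 7], [-36, 6, 17]].
Row 1: (-11)·9 + (3)·y + (5)·z = 0
Row 2: (-14)·9 + (0)·y + (7)·z = 0
Row 3: (-36)·9 + (6)·y + (17)·z = 0
Solving gives y = 3, z = 18.
Check: A·(9, 3, 18) = (-54, -18, -108) = -6·(9, 3, 18).

3, 18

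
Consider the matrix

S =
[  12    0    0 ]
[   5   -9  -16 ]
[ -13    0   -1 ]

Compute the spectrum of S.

-9, -1, 12

The characteristic polynomial is p(r) = det(rI - S).
Expanding along the first row, p(r) = r^3 - 2r^2 - 111r - 108.
Rational-root test: r = -1 gives p(-1) = 0.
Dividing by (r + 1) leaves r^2 - 3r - 108.
The quadratic factors as (r + 9)·(r - 12).
Eigenvalues: -9, -1, 12.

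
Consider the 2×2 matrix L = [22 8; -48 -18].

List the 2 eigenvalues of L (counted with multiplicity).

det(L - sI) = (22 - s)(-18 - s) - (8)·(-48) = s^2 - 4s - 12.
This factors as (s + 2)·(s - 6) = 0.
Eigenvalues: -2, 6.

-2, 6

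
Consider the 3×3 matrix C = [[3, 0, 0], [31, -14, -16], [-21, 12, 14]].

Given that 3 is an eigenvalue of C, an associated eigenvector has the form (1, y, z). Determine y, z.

-1, 3

We need (C - 3I)v = 0.
C - 3I = [[0, 0, 0], [31, -17, -16], [-21, 12, 11]].
Row 1: (0)·1 + (0)·y + (0)·z = 0
Row 2: (31)·1 + (-17)·y + (-16)·z = 0
Row 3: (-21)·1 + (12)·y + (11)·z = 0
Solving gives y = -1, z = 3.
Check: C·(1, -1, 3) = (3, -3, 9) = 3·(1, -1, 3).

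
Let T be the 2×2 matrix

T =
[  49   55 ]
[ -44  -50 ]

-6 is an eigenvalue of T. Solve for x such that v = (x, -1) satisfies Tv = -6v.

We need (T + 6I)v = 0.
T + 6I = [[55, 55], [-44, -44]].
Row 1: (55)·x + (55)·-1 = 0
Row 2: (-44)·x + (-44)·-1 = 0
Solving gives x = 1.
Check: T·(1, -1) = (-6, 6) = -6·(1, -1).

1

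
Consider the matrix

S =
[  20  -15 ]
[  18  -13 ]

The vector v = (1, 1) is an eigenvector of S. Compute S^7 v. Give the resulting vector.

First find the eigenvalue: Sv = (5, 5) = 5·(1, 1), so λ = 5.
Then S^7 v = λ^7·v = 5^7·(1, 1) = 78125·(1, 1) = (78125, 78125).

(78125, 78125)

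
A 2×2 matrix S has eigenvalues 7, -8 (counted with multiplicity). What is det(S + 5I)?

-36

If S has eigenvalues 7, -8, then S + 5I has eigenvalues 12, -3.
det(S + 5I) = (12) · (-3) = -36.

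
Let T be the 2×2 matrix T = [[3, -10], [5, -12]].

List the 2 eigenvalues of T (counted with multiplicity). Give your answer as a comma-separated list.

-7, -2

det(T - rI) = (3 - r)(-12 - r) - (-10)·(5) = r^2 + 9r + 14.
This factors as (r + 7)·(r + 2) = 0.
Eigenvalues: -7, -2.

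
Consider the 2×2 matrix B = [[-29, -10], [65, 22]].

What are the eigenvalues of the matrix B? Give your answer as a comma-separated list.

det(B - μI) = (-29 - μ)(22 - μ) - (-10)·(65) = μ^2 + 7μ + 12.
This factors as (μ + 4)·(μ + 3) = 0.
Eigenvalues: -4, -3.

-4, -3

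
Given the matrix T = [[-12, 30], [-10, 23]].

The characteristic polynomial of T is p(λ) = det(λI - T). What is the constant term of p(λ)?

24

p(λ) = λ^2 - 11λ + 24.
The constant term is 24.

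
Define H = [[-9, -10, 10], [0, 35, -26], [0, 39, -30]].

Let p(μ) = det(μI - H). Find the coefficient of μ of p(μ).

-81

p(μ) = μ^3 + 4μ^2 - 81μ - 324.
The coefficient of μ is -81.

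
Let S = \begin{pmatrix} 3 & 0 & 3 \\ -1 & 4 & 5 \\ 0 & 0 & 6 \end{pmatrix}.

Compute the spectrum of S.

Compute the characteristic polynomial p(r) = det(rI - S).
Expanding along the first row, p(r) = r^3 - 13r^2 + 54r - 72.
Rational-root test: r = 4 gives p(4) = 0.
Factor out (r - 4): p(r) = (r - 4)·(r^2 - 9r + 18).
The quadratic factors as (r - 3)·(r - 6).
Eigenvalues: 3, 4, 6.

3, 4, 6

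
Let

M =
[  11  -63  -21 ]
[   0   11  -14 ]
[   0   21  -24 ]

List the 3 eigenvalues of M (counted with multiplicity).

-10, -3, 11

Compute the characteristic polynomial p(r) = det(rI - M).
Expanding along the first row, p(r) = r^3 + 2r^2 - 113r - 330.
Try r = -3: p(-3) = 0, so -3 is a root.
Factor out (r + 3): p(r) = (r + 3)·(r^2 - r - 110).
The quadratic factors as (r + 10)·(r - 11).
Eigenvalues: -10, -3, 11.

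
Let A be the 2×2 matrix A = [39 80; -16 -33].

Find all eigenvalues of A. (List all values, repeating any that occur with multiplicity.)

-1, 7

det(A - λI) = (39 - λ)(-33 - λ) - (80)·(-16) = λ^2 - 6λ - 7.
This factors as (λ + 1)·(λ - 7) = 0.
Eigenvalues: -1, 7.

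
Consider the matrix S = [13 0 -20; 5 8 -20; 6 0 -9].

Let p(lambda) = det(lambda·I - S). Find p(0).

-24

p(0) = det(0·I − S) = det(−S) = (−1)^3·det(S).
det(S) = 24, so p(0) = -24.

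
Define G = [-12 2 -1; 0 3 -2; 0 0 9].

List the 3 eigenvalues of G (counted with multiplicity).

-12, 3, 9

G is upper triangular, so its eigenvalues are the diagonal entries.
Diagonal: -12, 3, 9.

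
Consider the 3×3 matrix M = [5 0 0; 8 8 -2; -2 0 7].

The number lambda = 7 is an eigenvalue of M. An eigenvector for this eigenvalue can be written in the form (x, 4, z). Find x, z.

0, 2

We need (M - 7I)v = 0.
M - 7I = [[-2, 0, 0], [8, 1, -2], [-2, 0, 0]].
Row 1: (-2)·x + (0)·4 + (0)·z = 0
Row 2: (8)·x + (1)·4 + (-2)·z = 0
Row 3: (-2)·x + (0)·4 + (0)·z = 0
Solving gives x = 0, z = 2.
Check: M·(0, 4, 2) = (0, 28, 14) = 7·(0, 4, 2).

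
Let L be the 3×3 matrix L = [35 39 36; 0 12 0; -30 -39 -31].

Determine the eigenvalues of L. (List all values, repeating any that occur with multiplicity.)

The characteristic polynomial is p(r) = det(rI - L).
Expanding along the first row, p(r) = r^3 - 16r^2 + 43r + 60.
Rational-root test: r = 12 gives p(12) = 0.
Factor out (r - 12): p(r) = (r - 12)·(r^2 - 4r - 5).
The quadratic factors as (r + 1)·(r - 5).
Eigenvalues: -1, 5, 12.

-1, 5, 12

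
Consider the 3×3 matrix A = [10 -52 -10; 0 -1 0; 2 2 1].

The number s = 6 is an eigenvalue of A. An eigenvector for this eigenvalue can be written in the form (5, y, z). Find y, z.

0, 2

We need (A - 6I)v = 0.
A - 6I = [[4, -52, -10], [0, -7, 0], [2, 2, -5]].
Row 1: (4)·5 + (-52)·y + (-10)·z = 0
Row 2: (0)·5 + (-7)·y + (0)·z = 0
Row 3: (2)·5 + (2)·y + (-5)·z = 0
Solving gives y = 0, z = 2.
Check: A·(5, 0, 2) = (30, 0, 12) = 6·(5, 0, 2).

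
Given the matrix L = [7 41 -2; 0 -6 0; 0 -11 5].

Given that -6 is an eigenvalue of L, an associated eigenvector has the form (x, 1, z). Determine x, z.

-3, 1

We need (L + 6I)v = 0.
L + 6I = [[13, 41, -2], [0, 0, 0], [0, -11, 11]].
Row 1: (13)·x + (41)·1 + (-2)·z = 0
Row 2: (0)·x + (0)·1 + (0)·z = 0
Row 3: (0)·x + (-11)·1 + (11)·z = 0
Solving gives x = -3, z = 1.
Check: L·(-3, 1, 1) = (18, -6, -6) = -6·(-3, 1, 1).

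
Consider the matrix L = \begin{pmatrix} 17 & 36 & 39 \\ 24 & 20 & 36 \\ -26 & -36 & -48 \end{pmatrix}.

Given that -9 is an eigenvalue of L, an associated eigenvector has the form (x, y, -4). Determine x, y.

6, 0

We need (L + 9I)v = 0.
L + 9I = [[26, 36, 39], [24, 29, 36], [-26, -36, -39]].
Row 1: (26)·x + (36)·y + (39)·-4 = 0
Row 2: (24)·x + (29)·y + (36)·-4 = 0
Row 3: (-26)·x + (-36)·y + (-39)·-4 = 0
Solving gives x = 6, y = 0.
Check: L·(6, 0, -4) = (-54, 0, 36) = -9·(6, 0, -4).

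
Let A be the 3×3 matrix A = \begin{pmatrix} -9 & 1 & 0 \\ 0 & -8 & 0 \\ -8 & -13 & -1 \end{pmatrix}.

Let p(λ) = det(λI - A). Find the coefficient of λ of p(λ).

p(λ) = λ^3 + 18λ^2 + 89λ + 72.
The coefficient of λ is 89.

89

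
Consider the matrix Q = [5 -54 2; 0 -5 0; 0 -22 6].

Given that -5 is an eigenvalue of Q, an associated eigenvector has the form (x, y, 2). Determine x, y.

5, 1

We need (Q + 5I)v = 0.
Q + 5I = [[10, -54, 2], [0, 0, 0], [0, -22, 11]].
Row 1: (10)·x + (-54)·y + (2)·2 = 0
Row 2: (0)·x + (0)·y + (0)·2 = 0
Row 3: (0)·x + (-22)·y + (11)·2 = 0
Solving gives x = 5, y = 1.
Check: Q·(5, 1, 2) = (-25, -5, -10) = -5·(5, 1, 2).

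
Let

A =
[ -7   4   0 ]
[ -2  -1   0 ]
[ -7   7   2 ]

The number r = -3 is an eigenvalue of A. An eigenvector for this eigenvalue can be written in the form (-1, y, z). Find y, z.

-1, 0

We need (A + 3I)v = 0.
A + 3I = [[-4, 4, 0], [-2, 2, 0], [-7, 7, 5]].
Row 1: (-4)·-1 + (4)·y + (0)·z = 0
Row 2: (-2)·-1 + (2)·y + (0)·z = 0
Row 3: (-7)·-1 + (7)·y + (5)·z = 0
Solving gives y = -1, z = 0.
Check: A·(-1, -1, 0) = (3, 3, 0) = -3·(-1, -1, 0).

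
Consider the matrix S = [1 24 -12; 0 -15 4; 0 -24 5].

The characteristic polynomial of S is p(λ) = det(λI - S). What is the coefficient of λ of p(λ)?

11

p(λ) = λ^3 + 9λ^2 + 11λ - 21.
The coefficient of λ is 11.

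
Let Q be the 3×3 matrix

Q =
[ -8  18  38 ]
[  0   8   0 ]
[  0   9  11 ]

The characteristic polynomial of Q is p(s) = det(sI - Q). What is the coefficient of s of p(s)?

p(s) = s^3 - 11s^2 - 64s + 704.
The coefficient of s is -64.

-64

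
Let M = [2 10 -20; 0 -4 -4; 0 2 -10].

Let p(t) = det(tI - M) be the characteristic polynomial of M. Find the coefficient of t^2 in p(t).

12

The coefficient of t^2 of det(tI - M) is −trace(M).
trace(M) = (2) + (-4) + (-10) = -12, so the coefficient is 12.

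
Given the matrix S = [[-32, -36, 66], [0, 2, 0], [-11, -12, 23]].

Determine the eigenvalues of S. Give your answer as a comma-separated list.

The characteristic polynomial is p(λ) = det(λI - S).
Expanding the 3×3 determinant: p(λ) = λ^3 + 7λ^2 - 28λ + 20.
Try λ = 1: p(1) = 0, so 1 is a root.
Factor out (λ - 1): p(λ) = (λ - 1)·(λ^2 + 8λ - 20).
The quadratic factors as (λ + 10)·(λ - 2).
Eigenvalues: -10, 1, 2.

-10, 1, 2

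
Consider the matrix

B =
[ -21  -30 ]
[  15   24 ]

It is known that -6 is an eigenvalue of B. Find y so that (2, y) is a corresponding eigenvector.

-1

We need (B + 6I)v = 0.
B + 6I = [[-15, -30], [15, 30]].
Row 1: (-15)·2 + (-30)·y = 0
Row 2: (15)·2 + (30)·y = 0
Solving gives y = -1.
Check: B·(2, -1) = (-12, 6) = -6·(2, -1).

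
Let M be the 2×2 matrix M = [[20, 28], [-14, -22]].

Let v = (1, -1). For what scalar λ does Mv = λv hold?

-8

Compute Mv: M·(1, -1) = (-8, 8).
Since Mv = λv, compare component 1: -8 = λ·1, so λ = -8.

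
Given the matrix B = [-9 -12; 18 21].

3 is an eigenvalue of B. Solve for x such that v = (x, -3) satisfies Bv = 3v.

We need (B - 3I)v = 0.
B - 3I = [[-12, -12], [18, 18]].
Row 1: (-12)·x + (-12)·-3 = 0
Row 2: (18)·x + (18)·-3 = 0
Solving gives x = 3.
Check: B·(3, -3) = (9, -9) = 3·(3, -3).

3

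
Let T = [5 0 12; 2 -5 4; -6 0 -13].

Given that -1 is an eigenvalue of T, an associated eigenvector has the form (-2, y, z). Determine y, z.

We need (T + 1I)v = 0.
T + 1I = [[6, 0, 12], [2, -4, 4], [-6, 0, -12]].
Row 1: (6)·-2 + (0)·y + (12)·z = 0
Row 2: (2)·-2 + (-4)·y + (4)·z = 0
Row 3: (-6)·-2 + (0)·y + (-12)·z = 0
Solving gives y = 0, z = 1.
Check: T·(-2, 0, 1) = (2, 0, -1) = -1·(-2, 0, 1).

0, 1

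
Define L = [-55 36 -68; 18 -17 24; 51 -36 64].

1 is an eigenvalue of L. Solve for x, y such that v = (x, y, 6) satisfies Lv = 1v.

We need (L - 1I)v = 0.
L - 1I = [[-56, 36, -68], [18, -18, 24], [51, -36, 63]].
Row 1: (-56)·x + (36)·y + (-68)·6 = 0
Row 2: (18)·x + (-18)·y + (24)·6 = 0
Row 3: (51)·x + (-36)·y + (63)·6 = 0
Solving gives x = -6, y = 2.
Check: L·(-6, 2, 6) = (-6, 2, 6) = 1·(-6, 2, 6).

-6, 2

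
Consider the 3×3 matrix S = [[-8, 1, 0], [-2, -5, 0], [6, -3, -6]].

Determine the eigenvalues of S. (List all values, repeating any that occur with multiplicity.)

Compute the characteristic polynomial p(lambda) = det(lambda·I - S).
Expanding along the first row, p(lambda) = lambda^3 + 19·lambda^2 + 120·lambda + 252.
Try lambda = -7: p(-7) = 0, so -7 is a root.
Factor out (lambda + 7): p(lambda) = (lambda + 7)·(lambda^2 + 12·lambda + 36).
The quadratic factor is (lambda + 6)^2.
Eigenvalues: -7, -6, -6.

-7, -6, -6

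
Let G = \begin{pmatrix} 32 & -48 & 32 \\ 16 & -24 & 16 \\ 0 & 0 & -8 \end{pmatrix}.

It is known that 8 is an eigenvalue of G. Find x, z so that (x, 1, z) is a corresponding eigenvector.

We need (G - 8I)v = 0.
G - 8I = [[24, -48, 32], [16, -32, 16], [0, 0, -16]].
Row 1: (24)·x + (-48)·1 + (32)·z = 0
Row 2: (16)·x + (-32)·1 + (16)·z = 0
Row 3: (0)·x + (0)·1 + (-16)·z = 0
Solving gives x = 2, z = 0.
Check: G·(2, 1, 0) = (16, 8, 0) = 8·(2, 1, 0).

2, 0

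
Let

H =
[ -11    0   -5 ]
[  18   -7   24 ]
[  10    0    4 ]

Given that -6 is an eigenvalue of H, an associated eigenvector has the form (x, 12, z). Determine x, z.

We need (H + 6I)v = 0.
H + 6I = [[-5, 0, -5], [18, -1, 24], [10, 0, 10]].
Row 1: (-5)·x + (0)·12 + (-5)·z = 0
Row 2: (18)·x + (-1)·12 + (24)·z = 0
Row 3: (10)·x + (0)·12 + (10)·z = 0
Solving gives x = -2, z = 2.
Check: H·(-2, 12, 2) = (12, -72, -12) = -6·(-2, 12, 2).

-2, 2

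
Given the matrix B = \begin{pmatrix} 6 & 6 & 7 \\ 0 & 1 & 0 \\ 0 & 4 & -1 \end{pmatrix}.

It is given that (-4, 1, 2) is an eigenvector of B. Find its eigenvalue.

1

Compute Bv: B·(-4, 1, 2) = (-4, 1, 2).
Since Bv = λv, compare component 1: -4 = λ·-4, so λ = 1.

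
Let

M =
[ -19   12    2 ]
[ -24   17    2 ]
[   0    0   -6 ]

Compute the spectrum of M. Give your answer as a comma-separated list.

-7, -6, 5

The characteristic polynomial is p(λ) = det(λI - M).
Expanding the 3×3 determinant: p(λ) = λ^3 + 8λ^2 - 23λ - 210.
Since p(-6) = 0, λ = -6 is a root.
Dividing by (λ + 6) leaves λ^2 + 2λ - 35.
The quadratic factors as (λ + 7)·(λ - 5).
Eigenvalues: -7, -6, 5.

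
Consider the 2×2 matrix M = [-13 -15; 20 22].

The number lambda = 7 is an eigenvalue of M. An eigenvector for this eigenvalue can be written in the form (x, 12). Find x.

-9

We need (M - 7I)v = 0.
M - 7I = [[-20, -15], [20, 15]].
Row 1: (-20)·x + (-15)·12 = 0
Row 2: (20)·x + (15)·12 = 0
Solving gives x = -9.
Check: M·(-9, 12) = (-63, 84) = 7·(-9, 12).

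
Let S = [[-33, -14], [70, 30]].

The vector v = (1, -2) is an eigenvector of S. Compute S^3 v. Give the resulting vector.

(-125, 250)

First find the eigenvalue: Sv = (-5, 10) = -5·(1, -2), so λ = -5.
Then S^3 v = λ^3·v = (-5)^3·(1, -2) = -125·(1, -2) = (-125, 250).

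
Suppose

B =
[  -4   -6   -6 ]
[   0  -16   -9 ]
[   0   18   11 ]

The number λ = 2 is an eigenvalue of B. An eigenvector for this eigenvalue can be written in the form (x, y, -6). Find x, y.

We need (B - 2I)v = 0.
B - 2I = [[-6, -6, -6], [0, -18, -9], [0, 18, 9]].
Row 1: (-6)·x + (-6)·y + (-6)·-6 = 0
Row 2: (0)·x + (-18)·y + (-9)·-6 = 0
Row 3: (0)·x + (18)·y + (9)·-6 = 0
Solving gives x = 3, y = 3.
Check: B·(3, 3, -6) = (6, 6, -12) = 2·(3, 3, -6).

3, 3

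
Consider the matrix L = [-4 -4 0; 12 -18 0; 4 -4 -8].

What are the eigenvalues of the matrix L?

-12, -10, -8

Set up det(λI - L) = 0.
Cofactor expansion gives p(λ) = λ^3 + 30λ^2 + 296λ + 960.
Since p(-12) = 0, λ = -12 is a root.
Factor out (λ + 12): p(λ) = (λ + 12)·(λ^2 + 18λ + 80).
The quadratic factors as (λ + 10)·(λ + 8).
Eigenvalues: -12, -10, -8.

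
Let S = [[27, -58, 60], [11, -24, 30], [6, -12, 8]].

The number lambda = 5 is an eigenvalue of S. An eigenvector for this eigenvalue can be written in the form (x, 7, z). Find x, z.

We need (S - 5I)v = 0.
S - 5I = [[22, -58, 60], [11, -29, 30], [6, -12, 3]].
Row 1: (22)·x + (-58)·7 + (60)·z = 0
Row 2: (11)·x + (-29)·7 + (30)·z = 0
Row 3: (6)·x + (-12)·7 + (3)·z = 0
Solving gives x = 13, z = 2.
Check: S·(13, 7, 2) = (65, 35, 10) = 5·(13, 7, 2).

13, 2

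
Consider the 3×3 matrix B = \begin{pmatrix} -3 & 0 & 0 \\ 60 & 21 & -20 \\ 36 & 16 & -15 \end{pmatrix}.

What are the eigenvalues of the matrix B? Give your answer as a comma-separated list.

The characteristic polynomial is p(lambda) = det(lambda·I - B).
Expanding along the first row, p(lambda) = lambda^3 - 3·lambda^2 - 13·lambda + 15.
Try lambda = 1: p(1) = 0, so 1 is a root.
Factor out (lambda - 1): p(lambda) = (lambda - 1)·(lambda^2 - 2·lambda - 15).
The quadratic factors as (lambda + 3)·(lambda - 5).
Eigenvalues: -3, 1, 5.

-3, 1, 5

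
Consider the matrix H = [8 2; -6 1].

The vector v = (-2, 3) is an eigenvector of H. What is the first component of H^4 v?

First find the eigenvalue: Hv = (-10, 15) = 5·(-2, 3), so λ = 5.
Then H^4 v = λ^4·v = 5^4·(-2, 3) = 625·(-2, 3) = (-1250, 1875).

-1250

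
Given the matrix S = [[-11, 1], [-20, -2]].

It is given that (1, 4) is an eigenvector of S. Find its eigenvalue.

-7

Compute Sv: S·(1, 4) = (-7, -28).
Since Sv = λv, compare component 1: -7 = λ·1, so λ = -7.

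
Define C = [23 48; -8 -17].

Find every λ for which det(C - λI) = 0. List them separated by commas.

-1, 7

det(C - rI) = (23 - r)(-17 - r) - (48)·(-8) = r^2 - 6r - 7.
This factors as (r + 1)·(r - 7) = 0.
Eigenvalues: -1, 7.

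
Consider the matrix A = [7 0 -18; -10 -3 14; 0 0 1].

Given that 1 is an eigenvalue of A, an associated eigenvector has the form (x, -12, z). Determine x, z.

We need (A - 1I)v = 0.
A - 1I = [[6, 0, -18], [-10, -4, 14], [0, 0, 0]].
Row 1: (6)·x + (0)·-12 + (-18)·z = 0
Row 2: (-10)·x + (-4)·-12 + (14)·z = 0
Row 3: (0)·x + (0)·-12 + (0)·z = 0
Solving gives x = 9, z = 3.
Check: A·(9, -12, 3) = (9, -12, 3) = 1·(9, -12, 3).

9, 3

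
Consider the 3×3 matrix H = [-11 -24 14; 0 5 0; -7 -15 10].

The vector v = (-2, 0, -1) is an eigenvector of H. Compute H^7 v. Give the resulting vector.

First find the eigenvalue: Hv = (8, 0, 4) = -4·(-2, 0, -1), so λ = -4.
Then H^7 v = λ^7·v = (-4)^7·(-2, 0, -1) = -16384·(-2, 0, -1) = (32768, 0, 16384).

(32768, 0, 16384)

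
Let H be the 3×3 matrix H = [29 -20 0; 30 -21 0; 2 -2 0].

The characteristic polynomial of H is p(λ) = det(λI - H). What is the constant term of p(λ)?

0

p(λ) = λ^3 - 8λ^2 - 9λ.
The constant term is 0.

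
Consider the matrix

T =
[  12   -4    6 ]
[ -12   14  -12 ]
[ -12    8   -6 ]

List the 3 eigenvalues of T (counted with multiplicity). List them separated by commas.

Set up det(λI - T) = 0.
Cofactor expansion gives p(λ) = λ^3 - 20λ^2 + 132λ - 288.
Try λ = 6: p(6) = 0, so 6 is a root.
Factor out (λ - 6): p(λ) = (λ - 6)·(λ^2 - 14λ + 48).
The quadratic factors as (λ - 6)·(λ - 8).
Eigenvalues: 6, 6, 8.

6, 6, 8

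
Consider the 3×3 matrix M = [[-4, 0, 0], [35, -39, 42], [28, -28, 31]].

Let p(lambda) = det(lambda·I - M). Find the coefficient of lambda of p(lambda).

p(lambda) = lambda^3 + 12·lambda^2 - lambda - 132.
The coefficient of lambda is -1.

-1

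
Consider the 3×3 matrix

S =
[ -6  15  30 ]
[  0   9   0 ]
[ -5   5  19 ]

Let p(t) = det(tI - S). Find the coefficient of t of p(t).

153

p(t) = t^3 - 22t^2 + 153t - 324.
The coefficient of t is 153.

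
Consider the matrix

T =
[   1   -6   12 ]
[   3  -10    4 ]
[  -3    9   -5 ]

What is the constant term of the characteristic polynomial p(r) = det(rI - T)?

p(0) = det(0·I − T) = det(−T) = (−1)^3·det(T).
det(T) = -40, so p(0) = 40.

40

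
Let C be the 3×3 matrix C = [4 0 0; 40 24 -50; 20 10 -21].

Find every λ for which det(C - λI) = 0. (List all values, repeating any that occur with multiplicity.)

-1, 4, 4

The characteristic polynomial is p(λ) = det(λI - C).
Cofactor expansion gives p(λ) = λ^3 - 7λ^2 + 8λ + 16.
Rational-root test: λ = -1 gives p(-1) = 0.
Factor out (λ + 1): p(λ) = (λ + 1)·(λ^2 - 8λ + 16).
The quadratic factor is (λ - 4)^2.
Eigenvalues: -1, 4, 4.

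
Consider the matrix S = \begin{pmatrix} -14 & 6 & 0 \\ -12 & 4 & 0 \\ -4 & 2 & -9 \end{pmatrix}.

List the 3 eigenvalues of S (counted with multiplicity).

Compute the characteristic polynomial p(s) = det(sI - S).
Expanding along the first row, p(s) = s^3 + 19s^2 + 106s + 144.
Rational-root test: s = -2 gives p(-2) = 0.
Factor out (s + 2): p(s) = (s + 2)·(s^2 + 17s + 72).
The quadratic factors as (s + 9)·(s + 8).
Eigenvalues: -9, -8, -2.

-9, -8, -2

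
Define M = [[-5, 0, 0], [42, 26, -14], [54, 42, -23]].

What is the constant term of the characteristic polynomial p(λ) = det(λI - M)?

-50

p(0) = det(0·I − M) = det(−M) = (−1)^3·det(M).
det(M) = 50, so p(0) = -50.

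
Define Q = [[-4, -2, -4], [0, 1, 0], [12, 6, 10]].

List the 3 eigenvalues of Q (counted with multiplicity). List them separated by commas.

Compute the characteristic polynomial p(r) = det(rI - Q).
Expanding along the first row, p(r) = r^3 - 7r^2 + 14r - 8.
Try r = 1: p(1) = 0, so 1 is a root.
Factor out (r - 1): p(r) = (r - 1)·(r^2 - 6r + 8).
The quadratic factors as (r - 2)·(r - 4).
Eigenvalues: 1, 2, 4.

1, 2, 4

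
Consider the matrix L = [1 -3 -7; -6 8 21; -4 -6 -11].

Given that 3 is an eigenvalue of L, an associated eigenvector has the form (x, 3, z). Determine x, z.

-1, -1

We need (L - 3I)v = 0.
L - 3I = [[-2, -3, -7], [-6, 5, 21], [-4, -6, -14]].
Row 1: (-2)·x + (-3)·3 + (-7)·z = 0
Row 2: (-6)·x + (5)·3 + (21)·z = 0
Row 3: (-4)·x + (-6)·3 + (-14)·z = 0
Solving gives x = -1, z = -1.
Check: L·(-1, 3, -1) = (-3, 9, -3) = 3·(-1, 3, -1).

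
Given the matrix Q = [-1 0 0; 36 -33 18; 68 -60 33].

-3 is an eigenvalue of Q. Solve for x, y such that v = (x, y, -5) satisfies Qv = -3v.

0, -3

We need (Q + 3I)v = 0.
Q + 3I = [[2, 0, 0], [36, -30, 18], [68, -60, 36]].
Row 1: (2)·x + (0)·y + (0)·-5 = 0
Row 2: (36)·x + (-30)·y + (18)·-5 = 0
Row 3: (68)·x + (-60)·y + (36)·-5 = 0
Solving gives x = 0, y = -3.
Check: Q·(0, -3, -5) = (0, 9, 15) = -3·(0, -3, -5).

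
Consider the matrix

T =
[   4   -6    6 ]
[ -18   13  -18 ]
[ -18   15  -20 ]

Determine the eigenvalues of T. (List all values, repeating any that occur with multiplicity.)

-5, -2, 4

Set up det(λI - T) = 0.
Expanding the 3×3 determinant: p(λ) = λ^3 + 3λ^2 - 18λ - 40.
Try λ = -2: p(-2) = 0, so -2 is a root.
Factor out (λ + 2): p(λ) = (λ + 2)·(λ^2 + λ - 20).
The quadratic factors as (λ + 5)·(λ - 4).
Eigenvalues: -5, -2, 4.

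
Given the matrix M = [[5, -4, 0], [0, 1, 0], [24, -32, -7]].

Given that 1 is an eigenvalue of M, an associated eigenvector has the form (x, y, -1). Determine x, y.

1, 1

We need (M - 1I)v = 0.
M - 1I = [[4, -4, 0], [0, 0, 0], [24, -32, -8]].
Row 1: (4)·x + (-4)·y + (0)·-1 = 0
Row 2: (0)·x + (0)·y + (0)·-1 = 0
Row 3: (24)·x + (-32)·y + (-8)·-1 = 0
Solving gives x = 1, y = 1.
Check: M·(1, 1, -1) = (1, 1, -1) = 1·(1, 1, -1).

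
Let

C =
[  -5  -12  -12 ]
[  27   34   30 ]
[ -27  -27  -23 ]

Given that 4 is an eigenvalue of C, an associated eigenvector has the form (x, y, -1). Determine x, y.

We need (C - 4I)v = 0.
C - 4I = [[-9, -12, -12], [27, 30, 30], [-27, -27, -27]].
Row 1: (-9)·x + (-12)·y + (-12)·-1 = 0
Row 2: (27)·x + (30)·y + (30)·-1 = 0
Row 3: (-27)·x + (-27)·y + (-27)·-1 = 0
Solving gives x = 0, y = 1.
Check: C·(0, 1, -1) = (0, 4, -4) = 4·(0, 1, -1).

0, 1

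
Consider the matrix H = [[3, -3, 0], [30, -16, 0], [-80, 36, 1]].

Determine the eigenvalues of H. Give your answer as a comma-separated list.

-7, -6, 1

Compute the characteristic polynomial p(lambda) = det(lambda·I - H).
Expanding the 3×3 determinant: p(lambda) = lambda^3 + 12·lambda^2 + 29·lambda - 42.
Try lambda = 1: p(1) = 0, so 1 is a root.
Dividing by (lambda - 1) leaves lambda^2 + 13·lambda + 42.
The quadratic factors as (lambda + 7)·(lambda + 6).
Eigenvalues: -7, -6, 1.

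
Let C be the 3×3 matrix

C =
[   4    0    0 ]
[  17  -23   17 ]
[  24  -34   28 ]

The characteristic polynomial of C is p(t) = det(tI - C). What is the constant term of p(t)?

p(t) = t^3 - 9t^2 - 46t + 264.
The constant term is 264.

264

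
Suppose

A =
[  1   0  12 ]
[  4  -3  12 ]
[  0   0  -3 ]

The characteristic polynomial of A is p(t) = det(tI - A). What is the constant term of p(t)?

-9

p(t) = t^3 + 5t^2 + 3t - 9.
The constant term is -9.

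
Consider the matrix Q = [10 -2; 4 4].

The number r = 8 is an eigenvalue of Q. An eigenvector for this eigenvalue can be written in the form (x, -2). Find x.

-2

We need (Q - 8I)v = 0.
Q - 8I = [[2, -2], [4, -4]].
Row 1: (2)·x + (-2)·-2 = 0
Row 2: (4)·x + (-4)·-2 = 0
Solving gives x = -2.
Check: Q·(-2, -2) = (-16, -16) = 8·(-2, -2).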